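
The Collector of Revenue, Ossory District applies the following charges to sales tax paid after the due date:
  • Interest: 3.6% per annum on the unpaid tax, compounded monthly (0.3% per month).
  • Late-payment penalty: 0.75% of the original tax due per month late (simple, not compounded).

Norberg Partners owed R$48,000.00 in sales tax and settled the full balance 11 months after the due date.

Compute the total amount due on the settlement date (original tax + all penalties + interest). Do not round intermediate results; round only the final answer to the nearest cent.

R$53,567.98

Late-payment penalty = 0.75% × R$48,000.00 × 11 mo = R$3,960.00
Interest: R$48,000.00 × ((1 + 0.003)^11 − 1) = R$48,000.00 × 0.0334995… = R$1,607.9751…
Total = R$48,000.00 + R$3,960.0000 + R$1,607.9751… = R$53,567.98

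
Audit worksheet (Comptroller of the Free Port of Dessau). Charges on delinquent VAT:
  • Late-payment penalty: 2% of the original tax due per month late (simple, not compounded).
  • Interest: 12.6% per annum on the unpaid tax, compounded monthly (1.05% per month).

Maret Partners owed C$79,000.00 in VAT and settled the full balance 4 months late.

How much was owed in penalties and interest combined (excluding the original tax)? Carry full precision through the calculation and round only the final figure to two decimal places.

Late-payment penalty: 4 × 2% × C$79,000.00 = C$6,320.00
Interest: C$79,000.00 × ((1 + 0.0105)^4 − 1) = C$79,000.00 × 0.0426661… = C$3,370.6253…
Penalties + interest = C$6,320.0000 + C$3,370.6253… = C$9,690.63

C$9,690.63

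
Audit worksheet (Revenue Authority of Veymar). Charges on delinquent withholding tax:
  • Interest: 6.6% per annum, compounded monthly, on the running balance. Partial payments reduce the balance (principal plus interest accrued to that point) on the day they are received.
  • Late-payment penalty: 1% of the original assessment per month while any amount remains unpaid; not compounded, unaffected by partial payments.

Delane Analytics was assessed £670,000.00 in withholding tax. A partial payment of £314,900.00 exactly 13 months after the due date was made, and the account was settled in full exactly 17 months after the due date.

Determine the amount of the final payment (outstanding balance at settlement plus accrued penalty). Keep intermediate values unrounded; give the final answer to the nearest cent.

Monthly rate = 6.6% ÷ 12 = 0.55%
Balance at month 13: £670,000.0000 × (1 + 0.0055)^13 = £719,518.1885…
After £314,900.00 payment: £719,518.1885… − £314,900.00 = £404,618.1885…
Balance at month 17: £404,618.1885… × (1 + 0.0055)^4 = £413,593.4965…
Penalty: 17 × 1% × £670,000.00 = £113,900.00
Final settlement = outstanding balance + penalty = £413,593.4965… + £113,900.00 = £527,493.50

£527,493.50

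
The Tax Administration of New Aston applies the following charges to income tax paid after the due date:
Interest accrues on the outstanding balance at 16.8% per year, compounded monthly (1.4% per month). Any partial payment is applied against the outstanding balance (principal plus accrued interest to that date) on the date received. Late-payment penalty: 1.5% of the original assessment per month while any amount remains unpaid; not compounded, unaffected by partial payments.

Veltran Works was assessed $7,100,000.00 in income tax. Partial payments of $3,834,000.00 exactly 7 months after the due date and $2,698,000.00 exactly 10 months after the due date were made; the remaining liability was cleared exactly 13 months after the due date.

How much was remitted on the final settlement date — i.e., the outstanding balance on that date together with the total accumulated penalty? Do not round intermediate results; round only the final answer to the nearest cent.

Balance at month 7: $7,100,000.0000 × (1 + 0.014)^7 = $7,825,715.1109…
After $3,834,000.00 payment: $7,825,715.1109… − $3,834,000.00 = $3,991,715.1109…
Balance at month 10: $3,991,715.1109… × (1 + 0.014)^3 = $4,161,725.2274…
After $2,698,000.00 payment: $4,161,725.2274… − $2,698,000.00 = $1,463,725.2274…
Balance at month 13: $1,463,725.2274… × (1 + 0.014)^3 = $1,526,066.3738…
Penalty: 13 × 1.5% × $7,100,000.00 = $1,384,500.00
Final settlement = outstanding balance + penalty = $1,526,066.3738… + $1,384,500.00 = $2,910,566.37

$2,910,566.37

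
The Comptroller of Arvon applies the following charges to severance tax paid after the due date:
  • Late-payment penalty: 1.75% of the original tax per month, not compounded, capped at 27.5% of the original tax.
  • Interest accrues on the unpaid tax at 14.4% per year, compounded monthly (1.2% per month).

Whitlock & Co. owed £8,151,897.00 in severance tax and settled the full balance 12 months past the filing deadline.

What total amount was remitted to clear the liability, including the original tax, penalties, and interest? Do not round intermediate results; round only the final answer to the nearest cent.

Penalty: 12 × 1.75% × £8,151,897.00 = £1,711,898.37 (below the 27.5% cap of £2,241,771.68…)
Interest: £8,151,897.00 × ((1 + 0.012)^12 − 1) = £8,151,897.00 × 0.1538946… = £1,254,533.1252…
Total = £8,151,897.00 + £1,711,898.3700 + £1,254,533.1252… = £11,118,328.50

£11,118,328.50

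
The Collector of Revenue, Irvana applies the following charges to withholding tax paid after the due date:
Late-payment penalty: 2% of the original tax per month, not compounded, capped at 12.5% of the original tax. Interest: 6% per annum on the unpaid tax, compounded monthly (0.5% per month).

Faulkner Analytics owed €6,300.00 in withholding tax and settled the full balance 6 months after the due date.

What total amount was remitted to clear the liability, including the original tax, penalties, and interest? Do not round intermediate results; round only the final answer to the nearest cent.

Penalty: 6 × 2% × €6,300.00 = €756.00 (below the 12.5% cap of €787.50)
Interest: €6,300.00 × ((1 + 0.005)^6 − 1) = €6,300.00 × 0.0303775… = €191.3783…
Total = €6,300.00 + €756.0000 + €191.3783… = €7,247.38

€7,247.38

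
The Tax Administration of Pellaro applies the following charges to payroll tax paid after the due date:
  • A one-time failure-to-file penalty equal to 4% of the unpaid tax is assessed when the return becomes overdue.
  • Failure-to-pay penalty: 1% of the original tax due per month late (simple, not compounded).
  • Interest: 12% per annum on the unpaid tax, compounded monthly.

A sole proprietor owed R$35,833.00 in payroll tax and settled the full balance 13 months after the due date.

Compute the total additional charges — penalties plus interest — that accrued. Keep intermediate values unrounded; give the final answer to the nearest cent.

R$11,039.91

Failure-to-file penalty: 4% × R$35,833.00 = R$1,433.32
Failure-to-pay penalty = 1% × R$35,833.00 × 13 mo = R$4,658.29
Interest (12%/yr ÷ 12 = 1%/month): R$35,833.00 × ((1 + 0.01)^13 − 1) = R$4,948.2965…
Penalties + interest = R$6,091.6100 + R$4,948.2965… = R$11,039.91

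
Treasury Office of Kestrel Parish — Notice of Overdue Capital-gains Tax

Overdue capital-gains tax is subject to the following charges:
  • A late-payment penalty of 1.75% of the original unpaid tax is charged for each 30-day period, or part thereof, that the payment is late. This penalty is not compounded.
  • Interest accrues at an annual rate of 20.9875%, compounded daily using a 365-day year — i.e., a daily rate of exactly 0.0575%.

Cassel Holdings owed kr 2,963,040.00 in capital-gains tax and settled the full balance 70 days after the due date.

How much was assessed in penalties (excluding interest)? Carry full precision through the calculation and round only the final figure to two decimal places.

Penalty periods: ⌈70/30⌉ = 3; penalty = 3 × 1.75% × kr 2,963,040.00 = kr 155,559.60

kr 155,559.60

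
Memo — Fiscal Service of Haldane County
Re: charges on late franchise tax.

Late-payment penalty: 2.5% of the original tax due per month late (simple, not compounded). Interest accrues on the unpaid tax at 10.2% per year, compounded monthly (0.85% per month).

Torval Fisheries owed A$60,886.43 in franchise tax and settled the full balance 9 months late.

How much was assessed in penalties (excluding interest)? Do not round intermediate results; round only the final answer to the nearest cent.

Late-payment penalty: 9 × 2.5% × A$60,886.43 = A$13,699.45…

A$13,699.45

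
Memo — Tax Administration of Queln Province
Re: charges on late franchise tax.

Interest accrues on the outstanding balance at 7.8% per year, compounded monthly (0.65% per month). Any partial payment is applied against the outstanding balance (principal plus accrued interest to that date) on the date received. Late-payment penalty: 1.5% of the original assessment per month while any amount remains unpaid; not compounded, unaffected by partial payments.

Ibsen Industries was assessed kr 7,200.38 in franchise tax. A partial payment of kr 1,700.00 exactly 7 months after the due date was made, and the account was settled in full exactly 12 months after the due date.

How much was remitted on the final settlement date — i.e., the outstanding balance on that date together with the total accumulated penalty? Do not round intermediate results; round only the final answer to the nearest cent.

kr 7,322.62

Balance at month 7: kr 7,200.3800 × (1 + 0.0065)^7 = kr 7,534.4555…
After kr 1,700.00 payment: kr 7,534.4555… − kr 1,700.00 = kr 5,834.4555…
Balance at month 12: kr 5,834.4555… × (1 + 0.0065)^5 = kr 6,026.5564…
Penalty: 12 × 1.5% × kr 7,200.38 = kr 1,296.07…
Final settlement = outstanding balance + penalty = kr 6,026.5564… + kr 1,296.07… = kr 7,322.62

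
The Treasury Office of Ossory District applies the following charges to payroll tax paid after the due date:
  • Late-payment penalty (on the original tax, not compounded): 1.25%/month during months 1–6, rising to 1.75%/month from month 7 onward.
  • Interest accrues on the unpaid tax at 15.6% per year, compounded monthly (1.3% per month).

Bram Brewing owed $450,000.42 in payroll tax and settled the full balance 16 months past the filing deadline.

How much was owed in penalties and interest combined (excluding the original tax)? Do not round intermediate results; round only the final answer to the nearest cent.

Penalty, months 1–6: 6 × 1.25% × $450,000.42 = $33,750.03…
Penalty, months 7–16: 10 × 1.75% × $450,000.42 = $78,750.07…
Interest: $450,000.42 × ((1 + 0.013)^16 − 1) = $450,000.42 × 0.2295640… = $103,303.8794…
Penalties + interest = $112,500.1050 + $103,303.8794… = $215,803.98

$215,803.98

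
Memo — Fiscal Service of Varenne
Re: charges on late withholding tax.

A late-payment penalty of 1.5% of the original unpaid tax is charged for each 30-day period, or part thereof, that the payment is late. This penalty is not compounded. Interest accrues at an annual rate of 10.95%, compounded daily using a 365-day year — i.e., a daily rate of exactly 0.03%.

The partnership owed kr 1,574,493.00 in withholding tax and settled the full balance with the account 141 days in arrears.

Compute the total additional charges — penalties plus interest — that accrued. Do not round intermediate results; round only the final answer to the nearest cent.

kr 186,106.29

Penalty periods: ⌈141/30⌉ = 5; penalty = 5 × 1.5% × kr 1,574,493.00 = kr 118,086.98…
Interest: kr 1,574,493.00 × ((1 + 0.0003)^141 − 1) = kr 1,574,493.00 × 0.04320078… = kr 68,019.3198…
Penalties + interest = kr 118,086.9750 + kr 68,019.3198… = kr 186,106.29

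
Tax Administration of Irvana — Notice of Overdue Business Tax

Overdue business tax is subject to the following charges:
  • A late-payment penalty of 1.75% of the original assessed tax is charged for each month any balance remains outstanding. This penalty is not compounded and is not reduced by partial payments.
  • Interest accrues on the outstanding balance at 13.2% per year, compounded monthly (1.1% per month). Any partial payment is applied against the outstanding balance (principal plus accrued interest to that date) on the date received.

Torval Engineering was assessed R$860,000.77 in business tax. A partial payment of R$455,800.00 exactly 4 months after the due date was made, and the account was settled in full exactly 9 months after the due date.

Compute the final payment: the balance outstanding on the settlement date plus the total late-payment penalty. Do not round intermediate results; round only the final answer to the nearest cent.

R$603,008.27

Balance at month 4: R$860,000.7700 × (1 + 0.011)^4 = R$898,469.7557…
After R$455,800.00 payment: R$898,469.7557… − R$455,800.00 = R$442,669.7557…
Balance at month 9: R$442,669.7557… × (1 + 0.011)^5 = R$467,558.1471…
Penalty: 9 × 1.75% × R$860,000.77 = R$135,450.12…
Final settlement = outstanding balance + penalty = R$467,558.1471… + R$135,450.12… = R$603,008.27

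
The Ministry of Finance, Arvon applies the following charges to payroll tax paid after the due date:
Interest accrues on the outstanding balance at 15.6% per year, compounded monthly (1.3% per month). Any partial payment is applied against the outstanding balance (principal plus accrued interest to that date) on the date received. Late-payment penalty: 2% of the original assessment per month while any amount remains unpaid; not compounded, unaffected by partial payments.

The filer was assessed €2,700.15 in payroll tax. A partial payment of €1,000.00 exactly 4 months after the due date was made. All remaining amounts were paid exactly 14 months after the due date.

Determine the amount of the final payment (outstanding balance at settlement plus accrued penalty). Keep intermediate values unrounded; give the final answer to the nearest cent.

€2,853.51

Balance at month 4: €2,700.1500 × (1 + 0.013)^4 = €2,843.3196…
After €1,000.00 payment: €2,843.3196… − €1,000.00 = €1,843.3196…
Balance at month 14: €1,843.3196… × (1 + 0.013)^10 = €2,097.4667…
Penalty: 14 × 2% × €2,700.15 = €756.04…
Final settlement = outstanding balance + penalty = €2,097.4667… + €756.04… = €2,853.51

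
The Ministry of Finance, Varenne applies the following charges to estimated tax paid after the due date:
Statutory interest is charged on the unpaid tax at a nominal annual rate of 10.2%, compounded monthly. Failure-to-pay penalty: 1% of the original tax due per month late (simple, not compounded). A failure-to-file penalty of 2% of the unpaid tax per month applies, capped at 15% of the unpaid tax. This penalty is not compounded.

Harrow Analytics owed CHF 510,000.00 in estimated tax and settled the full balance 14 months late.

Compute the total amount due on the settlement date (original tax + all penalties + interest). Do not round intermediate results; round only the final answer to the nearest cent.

Failure-to-file: 14 × 2% × CHF 510,000.00 = CHF 142,800.00, capped at 15% × CHF 510,000.00 = CHF 76,500.00
Failure-to-pay penalty = 1% × CHF 510,000.00 × 14 mo = CHF 71,400.00
Interest (10.2%/yr ÷ 12 = 0.85%/month): CHF 510,000.00 × ((1 + 0.0085)^14 − 1) = CHF 64,159.8394…
Total = CHF 510,000.00 + CHF 147,900.0000 + CHF 64,159.8394… = CHF 722,059.84

CHF 722,059.84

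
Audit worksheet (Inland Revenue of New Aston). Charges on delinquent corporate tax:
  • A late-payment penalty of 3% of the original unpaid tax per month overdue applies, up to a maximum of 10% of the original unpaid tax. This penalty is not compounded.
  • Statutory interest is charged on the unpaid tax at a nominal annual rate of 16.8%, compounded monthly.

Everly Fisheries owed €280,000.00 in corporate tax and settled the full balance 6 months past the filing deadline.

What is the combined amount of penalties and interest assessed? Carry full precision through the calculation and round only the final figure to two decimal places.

€52,358.73

Penalty (uncapped): 6 × 3% × €280,000.00 = €50,400.00; cap = 10% × €280,000.00 = €28,000.00 → penalty = €28,000.00
Interest (16.8%/yr ÷ 12 = 1.4%/month): €280,000.00 × ((1 + 0.014)^6 − 1) = €24,358.7287…
Penalties + interest = €28,000.0000 + €24,358.7287… = €52,358.73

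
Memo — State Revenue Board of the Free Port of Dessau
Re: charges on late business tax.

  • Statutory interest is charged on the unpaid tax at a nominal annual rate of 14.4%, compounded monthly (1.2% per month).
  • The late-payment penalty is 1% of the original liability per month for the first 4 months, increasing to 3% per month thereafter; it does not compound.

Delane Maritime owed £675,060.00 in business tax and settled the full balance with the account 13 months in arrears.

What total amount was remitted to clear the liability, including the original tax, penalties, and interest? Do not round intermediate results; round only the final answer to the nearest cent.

£997,564.08

Penalty, months 1–4: 4 × 1% × £675,060.00 = £27,002.40
Penalty, months 5–13: 9 × 3% × £675,060.00 = £182,266.20
Interest: £675,060.00 × ((1 + 0.012)^13 − 1) = £675,060.00 × 0.1677414… = £113,235.4823…
Total = £675,060.00 + £209,268.6000 + £113,235.4823… = £997,564.08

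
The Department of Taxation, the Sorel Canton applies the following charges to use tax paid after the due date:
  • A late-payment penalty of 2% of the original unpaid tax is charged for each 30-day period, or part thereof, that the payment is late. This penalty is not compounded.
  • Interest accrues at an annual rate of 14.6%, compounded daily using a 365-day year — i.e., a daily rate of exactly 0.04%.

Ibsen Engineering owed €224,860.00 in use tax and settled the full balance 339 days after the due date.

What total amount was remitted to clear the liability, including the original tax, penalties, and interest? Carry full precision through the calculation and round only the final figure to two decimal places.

€311,474.42

Penalty periods: ⌈339/30⌉ = 12; penalty = 12 × 2% × €224,860.00 = €53,966.40
Interest: €224,860.00 × ((1 + 0.0004)^339 − 1) = €224,860.00 × 0.14519266… = €32,648.0221…
Total = €224,860.00 + €53,966.4000 + €32,648.0221… = €311,474.42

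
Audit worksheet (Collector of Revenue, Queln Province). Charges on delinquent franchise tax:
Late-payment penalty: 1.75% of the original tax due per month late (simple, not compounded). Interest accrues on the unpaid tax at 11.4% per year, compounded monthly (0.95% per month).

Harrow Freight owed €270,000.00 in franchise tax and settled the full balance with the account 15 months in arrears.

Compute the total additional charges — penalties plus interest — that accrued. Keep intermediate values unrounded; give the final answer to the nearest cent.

€112,016.98

Late-payment penalty = 1.75% × €270,000.00 × 15 mo = €70,875.00
Interest: €270,000.00 × ((1 + 0.0095)^15 − 1) = €270,000.00 × 0.1523777… = €41,141.9816…
Penalties + interest = €70,875.0000 + €41,141.9816… = €112,016.98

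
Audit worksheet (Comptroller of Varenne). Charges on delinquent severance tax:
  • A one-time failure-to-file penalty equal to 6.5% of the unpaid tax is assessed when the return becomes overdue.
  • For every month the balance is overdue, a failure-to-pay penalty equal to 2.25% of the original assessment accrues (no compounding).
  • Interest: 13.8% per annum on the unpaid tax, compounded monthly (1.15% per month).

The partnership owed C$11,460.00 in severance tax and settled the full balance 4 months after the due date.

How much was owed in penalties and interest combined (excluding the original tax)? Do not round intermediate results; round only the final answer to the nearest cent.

Failure-to-file penalty: 6.5% × C$11,460.00 = C$744.90
Failure-to-pay penalty = 2.25% × C$11,460.00 × 4 mo = C$1,031.40
Interest: C$11,460.00 × ((1 + 0.0115)^4 − 1) = C$11,460.00 × 0.0467996… = C$536.3234…
Penalties + interest = C$1,776.3000 + C$536.3234… = C$2,312.62

C$2,312.62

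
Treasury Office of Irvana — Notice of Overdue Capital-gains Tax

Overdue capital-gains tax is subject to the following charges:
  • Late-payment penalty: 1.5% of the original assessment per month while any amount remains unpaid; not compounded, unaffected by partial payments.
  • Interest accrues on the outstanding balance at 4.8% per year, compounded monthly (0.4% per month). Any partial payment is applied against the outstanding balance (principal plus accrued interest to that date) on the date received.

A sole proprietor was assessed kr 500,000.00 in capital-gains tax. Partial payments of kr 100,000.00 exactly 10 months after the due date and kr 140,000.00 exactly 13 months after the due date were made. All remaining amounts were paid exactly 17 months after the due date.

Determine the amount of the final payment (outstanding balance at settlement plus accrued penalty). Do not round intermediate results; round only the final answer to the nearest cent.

kr 417,522.77

Balance at month 10: kr 500,000.0000 × (1 + 0.004)^10 = kr 520,363.8670…
After kr 100,000.00 payment: kr 520,363.8670… − kr 100,000.00 = kr 420,363.8670…
Balance at month 13: kr 420,363.8670… × (1 + 0.004)^3 = kr 425,428.4378…
After kr 140,000.00 payment: kr 425,428.4378… − kr 140,000.00 = kr 285,428.4378…
Balance at month 17: kr 285,428.4378… × (1 + 0.004)^4 = kr 290,022.7671…
Penalty: 17 × 1.5% × kr 500,000.00 = kr 127,500.00
Final settlement = outstanding balance + penalty = kr 290,022.7671… + kr 127,500.00 = kr 417,522.77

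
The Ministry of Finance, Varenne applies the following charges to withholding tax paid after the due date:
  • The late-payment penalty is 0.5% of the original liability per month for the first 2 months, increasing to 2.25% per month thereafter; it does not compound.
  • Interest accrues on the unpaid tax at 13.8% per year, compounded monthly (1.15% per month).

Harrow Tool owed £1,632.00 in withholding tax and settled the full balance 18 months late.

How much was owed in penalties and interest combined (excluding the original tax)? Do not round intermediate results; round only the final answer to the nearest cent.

£976.80

Penalty, months 1–2: 2 × 0.5% × £1,632.00 = £16.32
Penalty, months 3–18: 16 × 2.25% × £1,632.00 = £587.52
Interest: £1,632.00 × ((1 + 0.0115)^18 − 1) = £1,632.00 × 0.2285306… = £372.9619…
Penalties + interest = £603.8400 + £372.9619… = £976.80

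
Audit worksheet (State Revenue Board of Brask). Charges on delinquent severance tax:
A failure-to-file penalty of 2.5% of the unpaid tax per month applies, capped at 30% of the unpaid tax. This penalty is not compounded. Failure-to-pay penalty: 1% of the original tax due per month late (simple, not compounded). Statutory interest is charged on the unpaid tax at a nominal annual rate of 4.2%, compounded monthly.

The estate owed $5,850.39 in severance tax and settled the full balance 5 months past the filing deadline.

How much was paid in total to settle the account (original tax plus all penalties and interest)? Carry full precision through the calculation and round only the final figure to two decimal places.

Failure-to-file: 5 × 2.5% × $5,850.39 = $731.30… (under the 30% cap)
Failure-to-pay penalty: 5 × 1% × $5,850.39 = $292.52…
Interest (4.2%/yr ÷ 12 = 0.35%/month): $5,850.39 × ((1 + 0.0035)^5 − 1) = $103.1010…
Total = $5,850.39 + $1,023.8183… + $103.1010… = $6,977.31

$6,977.31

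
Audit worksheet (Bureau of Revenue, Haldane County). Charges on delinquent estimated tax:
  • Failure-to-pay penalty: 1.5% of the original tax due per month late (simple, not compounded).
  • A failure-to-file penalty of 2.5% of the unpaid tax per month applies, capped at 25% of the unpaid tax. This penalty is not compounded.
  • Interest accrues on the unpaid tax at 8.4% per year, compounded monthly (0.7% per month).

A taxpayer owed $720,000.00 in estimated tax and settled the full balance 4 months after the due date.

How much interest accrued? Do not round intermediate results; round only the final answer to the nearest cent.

$20,372.67

Interest: $720,000.00 × ((1 + 0.007)^4 − 1) = $720,000.00 × 0.0282954… = $20,372.6696…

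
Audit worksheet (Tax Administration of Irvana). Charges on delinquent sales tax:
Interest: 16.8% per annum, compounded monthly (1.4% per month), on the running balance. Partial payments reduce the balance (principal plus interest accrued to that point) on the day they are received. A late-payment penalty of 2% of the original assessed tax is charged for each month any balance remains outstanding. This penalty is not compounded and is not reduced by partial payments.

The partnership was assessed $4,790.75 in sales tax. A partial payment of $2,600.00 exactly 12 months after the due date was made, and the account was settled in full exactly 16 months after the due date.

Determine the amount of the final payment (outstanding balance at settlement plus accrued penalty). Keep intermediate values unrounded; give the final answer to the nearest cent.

Balance at month 12: $4,790.7500 × (1 + 0.014)^12 = $5,660.5544…
After $2,600.00 payment: $5,660.5544… − $2,600.00 = $3,060.5544…
Balance at month 16: $3,060.5544… × (1 + 0.014)^4 = $3,235.5784…
Penalty: 16 × 2% × $4,790.75 = $1,533.04
Final settlement = outstanding balance + penalty = $3,235.5784… + $1,533.04 = $4,768.62

$4,768.62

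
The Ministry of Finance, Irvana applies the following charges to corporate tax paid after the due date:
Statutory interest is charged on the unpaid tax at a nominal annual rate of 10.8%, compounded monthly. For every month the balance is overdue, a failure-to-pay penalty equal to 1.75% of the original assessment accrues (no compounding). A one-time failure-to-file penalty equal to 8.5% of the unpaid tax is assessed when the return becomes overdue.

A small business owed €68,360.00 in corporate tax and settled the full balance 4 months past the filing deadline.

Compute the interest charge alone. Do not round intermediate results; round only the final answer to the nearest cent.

Interest (10.8%/yr ÷ 12 = 0.9%/month): €68,360.00 × ((1 + 0.009)^4 − 1) = €2,494.3827…

€2,494.38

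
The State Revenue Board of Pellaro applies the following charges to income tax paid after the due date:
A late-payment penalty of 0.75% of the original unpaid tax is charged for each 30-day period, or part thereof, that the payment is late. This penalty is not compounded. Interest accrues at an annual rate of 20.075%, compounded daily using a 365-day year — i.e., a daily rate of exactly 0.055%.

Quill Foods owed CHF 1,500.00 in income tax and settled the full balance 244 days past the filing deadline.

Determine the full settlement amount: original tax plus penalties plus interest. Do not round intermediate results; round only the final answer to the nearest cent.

CHF 1,816.62

Penalty periods: ⌈244/30⌉ = 9; penalty = 9 × 0.75% × CHF 1,500.00 = CHF 101.25
Interest: CHF 1,500.00 × ((1 + 0.00055)^244 − 1) = CHF 1,500.00 × 0.14357933… = CHF 215.3690…
Total = CHF 1,500.00 + CHF 101.2500 + CHF 215.3690… = CHF 1,816.62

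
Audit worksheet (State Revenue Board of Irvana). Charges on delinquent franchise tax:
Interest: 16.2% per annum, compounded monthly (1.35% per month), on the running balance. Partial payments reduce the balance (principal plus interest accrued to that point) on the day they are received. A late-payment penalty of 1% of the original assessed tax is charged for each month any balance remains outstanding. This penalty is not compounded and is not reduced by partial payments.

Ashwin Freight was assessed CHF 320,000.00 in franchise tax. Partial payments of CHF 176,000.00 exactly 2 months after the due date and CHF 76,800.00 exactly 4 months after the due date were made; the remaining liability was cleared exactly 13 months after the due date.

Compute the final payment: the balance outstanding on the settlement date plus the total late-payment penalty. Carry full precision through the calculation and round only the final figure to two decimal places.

Balance at month 2: CHF 320,000.0000 × (1 + 0.0135)^2 = CHF 328,698.3200
After CHF 176,000.00 payment: CHF 328,698.3200 − CHF 176,000.00 = CHF 152,698.3200
Balance at month 4: CHF 152,698.3200 × (1 + 0.0135)^2 = CHF 156,849.0039…
After CHF 76,800.00 payment: CHF 156,849.0039… − CHF 76,800.00 = CHF 80,049.0039…
Balance at month 13: CHF 80,049.0039… × (1 + 0.0135)^9 = CHF 90,317.0428…
Penalty: 13 × 1% × CHF 320,000.00 = CHF 41,600.00
Final settlement = outstanding balance + penalty = CHF 90,317.0428… + CHF 41,600.00 = CHF 131,917.04

CHF 131,917.04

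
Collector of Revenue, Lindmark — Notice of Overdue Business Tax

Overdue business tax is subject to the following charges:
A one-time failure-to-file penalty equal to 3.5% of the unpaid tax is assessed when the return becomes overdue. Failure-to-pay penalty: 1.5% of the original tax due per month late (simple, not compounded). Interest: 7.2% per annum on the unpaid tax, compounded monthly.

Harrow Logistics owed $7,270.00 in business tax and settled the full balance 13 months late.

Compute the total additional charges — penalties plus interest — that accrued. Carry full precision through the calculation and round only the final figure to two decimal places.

$2,260.03

Failure-to-file penalty: 3.5% × $7,270.00 = $254.45
Failure-to-pay penalty = 1.5% × $7,270.00 × 13 mo = $1,417.65
Interest (7.2%/yr ÷ 12 = 0.6%/month): $7,270.00 × ((1 + 0.006)^13 − 1) = $587.9301…
Penalties + interest = $1,672.1000 + $587.9301… = $2,260.03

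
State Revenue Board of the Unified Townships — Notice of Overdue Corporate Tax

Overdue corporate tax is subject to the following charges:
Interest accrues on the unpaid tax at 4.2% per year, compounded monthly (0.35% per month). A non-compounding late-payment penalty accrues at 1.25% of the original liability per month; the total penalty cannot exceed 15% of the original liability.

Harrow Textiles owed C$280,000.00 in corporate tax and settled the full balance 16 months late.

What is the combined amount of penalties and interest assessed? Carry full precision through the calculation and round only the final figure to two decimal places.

C$58,098.40

Penalty (uncapped): 16 × 1.25% × C$280,000.00 = C$56,000.00; cap = 15% × C$280,000.00 = C$42,000.00 → penalty = C$42,000.00
Interest: C$280,000.00 × ((1 + 0.0035)^16 − 1) = C$280,000.00 × 0.0574943… = C$16,098.3999…
Penalties + interest = C$42,000.0000 + C$16,098.3999… = C$58,098.40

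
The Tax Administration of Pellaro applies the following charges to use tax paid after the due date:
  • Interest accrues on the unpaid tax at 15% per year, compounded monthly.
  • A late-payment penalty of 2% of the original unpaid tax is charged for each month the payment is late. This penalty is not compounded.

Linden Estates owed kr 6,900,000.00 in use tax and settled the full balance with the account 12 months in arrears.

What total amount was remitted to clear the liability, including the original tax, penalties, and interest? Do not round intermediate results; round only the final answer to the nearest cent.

kr 9,665,206.17

Late-payment penalty: 12 × 2% × kr 6,900,000.00 = kr 1,656,000.00
Interest (15%/yr ÷ 12 = 1.25%/month): kr 6,900,000.00 × ((1 + 0.0125)^12 − 1) = kr 1,109,206.1723…
Total = kr 6,900,000.00 + kr 1,656,000.0000 + kr 1,109,206.1723… = kr 9,665,206.17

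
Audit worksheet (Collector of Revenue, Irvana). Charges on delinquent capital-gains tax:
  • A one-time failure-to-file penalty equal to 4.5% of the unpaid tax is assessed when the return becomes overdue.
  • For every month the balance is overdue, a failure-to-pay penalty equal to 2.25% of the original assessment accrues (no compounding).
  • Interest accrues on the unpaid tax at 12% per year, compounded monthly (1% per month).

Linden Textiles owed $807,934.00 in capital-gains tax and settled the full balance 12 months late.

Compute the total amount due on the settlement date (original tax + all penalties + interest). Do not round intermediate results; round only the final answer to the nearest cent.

Failure-to-file penalty: 4.5% × $807,934.00 = $36,357.03
Failure-to-pay penalty = 2.25% × $807,934.00 × 12 mo = $218,142.18
Interest: $807,934.00 × ((1 + 0.01)^12 − 1) = $807,934.00 × 0.1268250… = $102,466.2539…
Total = $807,934.00 + $254,499.2100 + $102,466.2539… = $1,164,899.46

$1,164,899.46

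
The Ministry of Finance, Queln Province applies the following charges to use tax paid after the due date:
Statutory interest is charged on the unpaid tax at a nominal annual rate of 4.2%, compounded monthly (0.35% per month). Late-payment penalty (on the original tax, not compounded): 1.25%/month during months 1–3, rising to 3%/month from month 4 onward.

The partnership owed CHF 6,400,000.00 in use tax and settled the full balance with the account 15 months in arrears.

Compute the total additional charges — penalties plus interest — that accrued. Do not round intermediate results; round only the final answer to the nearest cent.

Penalty, months 1–3: 3 × 1.25% × CHF 6,400,000.00 = CHF 240,000.00
Penalty, months 4–15: 12 × 3% × CHF 6,400,000.00 = CHF 2,304,000.00
Interest: CHF 6,400,000.00 × ((1 + 0.0035)^15 − 1) = CHF 6,400,000.00 × 0.0538060… = CHF 344,358.1731…
Penalties + interest = CHF 2,544,000.0000 + CHF 344,358.1731… = CHF 2,888,358.17

CHF 2,888,358.17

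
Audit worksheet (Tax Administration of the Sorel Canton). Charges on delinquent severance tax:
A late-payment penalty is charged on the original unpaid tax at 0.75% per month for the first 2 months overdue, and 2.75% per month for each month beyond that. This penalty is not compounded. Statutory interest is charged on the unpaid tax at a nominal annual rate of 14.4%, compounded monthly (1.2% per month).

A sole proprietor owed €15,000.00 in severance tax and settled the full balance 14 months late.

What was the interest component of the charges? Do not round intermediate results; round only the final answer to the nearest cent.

Interest: €15,000.00 × ((1 + 0.012)^14 − 1) = €15,000.00 × 0.1817543… = €2,726.3138…

€2,726.31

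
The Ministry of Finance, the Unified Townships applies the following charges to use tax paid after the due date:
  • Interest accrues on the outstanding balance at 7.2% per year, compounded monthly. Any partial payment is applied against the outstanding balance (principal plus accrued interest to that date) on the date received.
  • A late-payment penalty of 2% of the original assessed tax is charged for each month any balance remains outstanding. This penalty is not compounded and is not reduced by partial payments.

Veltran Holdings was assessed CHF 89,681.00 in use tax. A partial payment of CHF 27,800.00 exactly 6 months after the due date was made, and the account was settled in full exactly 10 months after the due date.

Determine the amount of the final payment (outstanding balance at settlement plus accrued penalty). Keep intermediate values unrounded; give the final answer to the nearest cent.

Monthly rate = 7.2% ÷ 12 = 0.6%
Balance at month 6: CHF 89,681.0000 × (1 + 0.006)^6 = CHF 92,958.3329…
After CHF 27,800.00 payment: CHF 92,958.3329… − CHF 27,800.00 = CHF 65,158.3329…
Balance at month 10: CHF 65,158.3329… × (1 + 0.006)^4 = CHF 66,736.2635…
Penalty: 10 × 2% × CHF 89,681.00 = CHF 17,936.20
Final settlement = outstanding balance + penalty = CHF 66,736.2635… + CHF 17,936.20 = CHF 84,672.46

CHF 84,672.46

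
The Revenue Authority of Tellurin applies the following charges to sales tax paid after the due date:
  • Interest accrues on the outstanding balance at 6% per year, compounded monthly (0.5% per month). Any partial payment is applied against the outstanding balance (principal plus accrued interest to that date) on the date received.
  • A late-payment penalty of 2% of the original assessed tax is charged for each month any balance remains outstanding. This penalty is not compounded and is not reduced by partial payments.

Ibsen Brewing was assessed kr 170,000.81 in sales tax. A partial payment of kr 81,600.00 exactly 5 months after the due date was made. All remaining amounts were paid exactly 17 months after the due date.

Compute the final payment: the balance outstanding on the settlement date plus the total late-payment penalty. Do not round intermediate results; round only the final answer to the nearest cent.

Balance at month 5: kr 170,000.8100 × (1 + 0.005)^5 = kr 174,293.5435…
After kr 81,600.00 payment: kr 174,293.5435… − kr 81,600.00 = kr 92,693.5435…
Balance at month 17: kr 92,693.5435… × (1 + 0.005)^12 = kr 98,410.6784…
Penalty: 17 × 2% × kr 170,000.81 = kr 57,800.28…
Final settlement = outstanding balance + penalty = kr 98,410.6784… + kr 57,800.28… = kr 156,210.95

kr 156,210.95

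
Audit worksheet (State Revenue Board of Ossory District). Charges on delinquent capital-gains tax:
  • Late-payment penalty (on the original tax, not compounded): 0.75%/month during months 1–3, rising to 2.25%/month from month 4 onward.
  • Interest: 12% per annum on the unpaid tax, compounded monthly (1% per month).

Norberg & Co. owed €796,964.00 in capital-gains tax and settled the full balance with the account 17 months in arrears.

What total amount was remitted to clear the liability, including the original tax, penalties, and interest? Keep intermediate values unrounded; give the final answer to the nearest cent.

Penalty, months 1–3: 3 × 0.75% × €796,964.00 = €17,931.69
Penalty, months 4–17: 14 × 2.25% × €796,964.00 = €251,043.66
Interest: €796,964.00 × ((1 + 0.01)^17 − 1) = €796,964.00 × 0.1843044… = €146,883.9968…
Total = €796,964.00 + €268,975.3500 + €146,883.9968… = €1,212,823.35

€1,212,823.35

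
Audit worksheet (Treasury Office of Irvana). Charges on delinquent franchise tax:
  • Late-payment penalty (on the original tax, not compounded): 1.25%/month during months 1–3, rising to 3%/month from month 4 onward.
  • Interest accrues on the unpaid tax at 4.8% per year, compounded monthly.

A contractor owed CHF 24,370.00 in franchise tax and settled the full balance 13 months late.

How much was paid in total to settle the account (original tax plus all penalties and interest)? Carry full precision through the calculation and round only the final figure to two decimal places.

Penalty, months 1–3: 3 × 1.25% × CHF 24,370.00 = CHF 913.88…
Penalty, months 4–13: 10 × 3% × CHF 24,370.00 = CHF 7,311.00
Interest (4.8%/yr ÷ 12 = 0.4%/month): CHF 24,370.00 × ((1 + 0.004)^13 − 1) = CHF 1,298.1043…
Total = CHF 24,370.00 + CHF 8,224.8750 + CHF 1,298.1043… = CHF 33,892.98

CHF 33,892.98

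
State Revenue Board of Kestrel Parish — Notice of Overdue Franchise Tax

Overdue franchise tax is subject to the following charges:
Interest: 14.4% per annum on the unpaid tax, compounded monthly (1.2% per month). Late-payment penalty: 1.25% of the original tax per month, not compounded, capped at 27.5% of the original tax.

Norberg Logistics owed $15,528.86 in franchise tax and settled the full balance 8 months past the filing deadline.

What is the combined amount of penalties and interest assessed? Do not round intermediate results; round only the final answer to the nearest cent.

Penalty: 8 × 1.25% × $15,528.86 = $1,552.89… (below the 27.5% cap of $4,270.44…)
Interest: $15,528.86 × ((1 + 0.012)^8 − 1) = $15,528.86 × 0.1001302… = $1,554.9084…
Penalties + interest = $1,552.8860 + $1,554.9084… = $3,107.79

$3,107.79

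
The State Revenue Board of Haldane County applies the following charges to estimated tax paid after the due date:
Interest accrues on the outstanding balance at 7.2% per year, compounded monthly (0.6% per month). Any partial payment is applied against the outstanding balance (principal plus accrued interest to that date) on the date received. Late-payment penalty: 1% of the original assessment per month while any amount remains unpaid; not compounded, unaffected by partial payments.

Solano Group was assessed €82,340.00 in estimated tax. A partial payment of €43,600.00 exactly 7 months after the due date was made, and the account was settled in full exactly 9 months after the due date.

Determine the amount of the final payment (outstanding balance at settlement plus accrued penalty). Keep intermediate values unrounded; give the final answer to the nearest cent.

€50,180.41

Balance at month 7: €82,340.0000 × (1 + 0.006)^7 = €85,861.1553…
After €43,600.00 payment: €85,861.1553… − €43,600.00 = €42,261.1553…
Balance at month 9: €42,261.1553… × (1 + 0.006)^2 = €42,769.8105…
Penalty: 9 × 1% × €82,340.00 = €7,410.60
Final settlement = outstanding balance + penalty = €42,769.8105… + €7,410.60 = €50,180.41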